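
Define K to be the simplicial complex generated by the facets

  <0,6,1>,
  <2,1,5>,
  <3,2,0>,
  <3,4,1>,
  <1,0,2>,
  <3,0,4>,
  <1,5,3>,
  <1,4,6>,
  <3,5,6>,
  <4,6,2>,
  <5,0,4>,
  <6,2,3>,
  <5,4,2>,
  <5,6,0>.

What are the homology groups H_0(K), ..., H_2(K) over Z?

H_0 ≅ Z,  H_1 ≅ Z^2,  H_2 ≅ Z.

K has 7 vertices, 21 edges, 14 triangles.
rank ∂_0 = 0, rank ∂_1 = 6 ⇒ b_0 = 7 − 0 − 6 = 1; all invariant factors of ∂_1 are 1 so no torsion. So H_0 ≅ Z.
rank ∂_1 = 6, rank ∂_2 = 13 ⇒ b_1 = 21 − 6 − 13 = 2; all invariant factors of ∂_2 are 1 so no torsion. So H_1 ≅ Z^2.
rank ∂_2 = 13, rank ∂_3 = 0 ⇒ b_2 = 14 − 13 − 0 = 1. So H_2 ≅ Z.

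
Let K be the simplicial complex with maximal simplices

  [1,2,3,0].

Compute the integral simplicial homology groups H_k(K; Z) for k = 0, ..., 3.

Take the total order 0 < 1 < 2 < 3 on the vertex set. Then K (dimension 3) consists of the simplices:

  0-simplices (4): [0], [1], [2], [3]
  1-simplices (6): [0,1], [0,2], [0,3], [1,2], [1,3], [2,3]
  2-simplices (4): [0,1,2], [0,1,3], [0,2,3], [1,2,3]
  3-simplices (1): [0,1,2,3]

Hence C_0 ≅ Z^4, C_1 ≅ Z^6, C_2 ≅ Z^4, C_3 ≅ Z^1.

∂_1: C_1 → C_0 sends each edge [p,q] (with p < q) to q − p. For instance
  ∂[0,2] = [2] − [0].
As a 4×6 matrix over Z this has rank 3, with invariant factors (1,1,1).

Boundary ∂_2: C_2 → C_1 sends each 2-simplex [p,q,r] to [q,r] − [p,r] + [p,q]. For instance
  ∂[0,1,3] = [1,3] − [0,3] + [0,1],
  ∂[1,2,3] = [2,3] − [1,3] + [1,2].
The resulting 6×4 matrix has rank 3, and its Smith normal form has invariant factors (1,1,1).

The boundary map ∂_3: C_3 → C_2 sends each 3-simplex σ to the alternating sum Σ_i (−1)^i (σ with its i-th vertex removed). For instance
  ∂[0,1,2,3] = [1,2,3] − [0,2,3] + [0,1,3] − [0,1,2].
The 4×1 boundary matrix has rank 1 and Smith normal form diag(1).

Now H_k = ker ∂_k / im ∂_{k+1}, so:

  H_0: rank C_0 − rank ∂_1 = 4 − 3 = 1, and the invariant factors of ∂_1 are all 1, so H_0 ≅ Z.
  H_1: rank ker ∂_1 − rank ∂_2 = (6 − 3) − 3 = 0, and the invariant factors of ∂_2 are all 1, so H_1 ≅ 0.
  H_2: rank ker ∂_2 − rank ∂_3 = (4 − 3) − 1 = 0, and the invariant factors of ∂_3 are all 1, so H_2 ≅ 0.
  H_3: rank ker ∂_3 − rank ∂_4 = (1 − 1) − 0 = 0, and there is no ∂_4, so H_3 ≅ 0.

As a check, the Euler characteristic is 4 − 6 + 4 − 1 = 1, which agrees with 1 − 0 + 0 − 0 = 1.
(K is a triangulation of the 3-simplex.)

H_0 ≅ Z,  H_1 = 0,  H_2 = 0,  H_3 = 0.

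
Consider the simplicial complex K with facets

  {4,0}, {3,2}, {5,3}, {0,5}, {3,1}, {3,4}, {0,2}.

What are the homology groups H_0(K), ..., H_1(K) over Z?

H_0 ≅ Z,  H_1 ≅ Z^2.

Order the vertices as 0 < 1 < 2 < 3 < 4 < 5. Listing each simplex with vertices in this order, K has dimension 1 with simplices:

  0-simplices (6): [0], [1], [2], [3], [4], [5]
  1-simplices (7): [0,2], [0,4], [0,5], [1,3], [2,3], [3,4], [3,5]

giving chain groups C_0 ≅ Z^6, C_1 ≅ Z^7.

Boundary ∂_1: C_1 → C_0 is given by ∂[p,q] = [q] − [p]. For instance
  ∂[3,4] = [4] − [3].
The 6×7 boundary matrix has rank 5 and Smith normal form diag(1,1,1,1,1).

From H_k ≅ ker(∂_k) / im(∂_{k+1}) we obtain:

  H_0: rank C_0 − rank ∂_1 = 6 − 5 = 1, and the invariant factors of ∂_1 are all 1, so H_0 = Z.
  H_1: rank ker ∂_1 − rank ∂_2 = (7 − 5) − 0 = 2, and there is no ∂_2, so H_1 = Z^2.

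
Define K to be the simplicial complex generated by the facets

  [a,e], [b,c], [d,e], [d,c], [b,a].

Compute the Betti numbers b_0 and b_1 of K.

Fix the vertex order a < b < c < d < e and write every simplex with vertices in increasing order. Then dim K = 1 and the simplices of K are:

  0-simplices (5): a, b, c, d, e
  1-simplices (5): ab, ae, bc, cd, de

giving chain groups C_0 ≅ Z^5, C_1 ≅ Z^5.

The boundary map ∂_1: C_1 → C_0 is given by ∂[p,q] = [q] − [p]. For instance
  ∂de = e − d.
The resulting 5×5 matrix has rank 4, and its Smith normal form has invariant factors (1,1,1,1).

Computing H_k = (kernel of ∂_k) / (image of ∂_{k+1}):

  H_0: rank C_0 − rank ∂_1 = 5 − 4 = 1, and the invariant factors of ∂_1 are all 1, so H_0 = Z.
  H_1: rank ker ∂_1 − rank ∂_2 = (5 − 4) − 0 = 1, and there is no ∂_2, so H_1 = Z.

As a check, the Euler characteristic is 5 − 5 = 0, which agrees with 1 − 1 = 0.
(K is a triangulation of the circle S^1.)

Hence the Betti numbers are b_0 = 1, b_1 = 1.

b_0 = 1, b_1 = 1.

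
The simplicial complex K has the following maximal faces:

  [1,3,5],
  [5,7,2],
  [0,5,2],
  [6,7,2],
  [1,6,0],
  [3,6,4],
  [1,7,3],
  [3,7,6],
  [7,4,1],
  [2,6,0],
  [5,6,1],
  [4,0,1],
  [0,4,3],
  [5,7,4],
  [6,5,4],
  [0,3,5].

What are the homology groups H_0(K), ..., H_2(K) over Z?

H_0 = Z,  H_1 = Z^2,  H_2 = Z.

We work with the vertex ordering 0 < 1 < 2 < 3 < 4 < 5 < 6 < 7. The simplices of K, each written with vertices in increasing order, are:

  0-simplices (8): [0], [1], [2], [3], [4], [5], [6], [7]
  1-simplices (24): (24 of them)
  2-simplices (16): [0,1,4], [0,1,6], [0,2,5], [0,2,6], [0,3,4], [0,3,5], [1,3,5], [1,3,7], [1,4,7], [1,5,6], [2,5,7], [2,6,7], [3,4,6], [3,6,7], [4,5,6], [4,5,7]

so the chain groups are C_0 ≅ Z^8, C_1 ≅ Z^24, C_2 ≅ Z^16.

∂_1: C_1 → C_0 sends each edge [p,q] (with p < q) to q − p.
As a 8×24 matrix over Z this has rank 7, with invariant factors (1,1,1,1,1,1,1).

The boundary map ∂_2: C_2 → C_1 maps a triangle to the signed sum of its edges. For instance
  ∂[1,3,7] = [3,7] − [1,7] + [1,3],
  ∂[4,5,7] = [5,7] − [4,7] + [4,5].
This gives a 24×16 integer matrix of rank 15; reducing to Smith normal form yields diagonal entries (1,1,1,1,1,1,1,1,1,1,1,1,1,1,1).

Reading off H_k = ker ∂_k / im ∂_{k+1}:

  H_0: rank C_0 − rank ∂_1 = 8 − 7 = 1, and the invariant factors of ∂_1 are all 1, so H_0 ≅ Z.
  H_1: rank ker ∂_1 − rank ∂_2 = (24 − 7) − 15 = 2, and the invariant factors of ∂_2 are all 1, so H_1 ≅ Z^2.
  H_2: rank ker ∂_2 − rank ∂_3 = (16 − 15) − 0 = 1, and there is no ∂_3, so H_2 ≅ Z.

As a check, the Euler characteristic is 8 − 24 + 16 = 0, which agrees with 1 − 2 + 1 = 0.
(K is a triangulation of the torus T^2.)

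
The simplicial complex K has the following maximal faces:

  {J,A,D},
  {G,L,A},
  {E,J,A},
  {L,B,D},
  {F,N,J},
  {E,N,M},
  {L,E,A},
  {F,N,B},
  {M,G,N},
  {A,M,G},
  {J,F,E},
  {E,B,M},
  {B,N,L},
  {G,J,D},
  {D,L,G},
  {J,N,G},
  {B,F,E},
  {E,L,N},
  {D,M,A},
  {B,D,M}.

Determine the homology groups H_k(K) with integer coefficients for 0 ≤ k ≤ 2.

H_0 = Z,  H_1 = Z ⊕ Z/2Z,  H_2 = 0.

Fix the vertex order A < B < D < E < F < G < J < L < M < N and write every simplex with vertices in increasing order. Then dim K = 2 and the simplices of K are:

  0-simplices (10): A, B, D, E, F, G, J, L, M, N
  1-simplices (30): AD, AE, AG, AJ, AL, AM, BD, BE, BF, BL, BM, BN, DG, DJ, DL, DM, EF, EJ, EL, EM, EN, FJ, FN, GJ, GL, GM, GN, JN, LN, MN
  2-simplices (20): ADJ, ADM, AEJ, AEL, AGL, AGM, BDL, BDM, BEF, BEM, BFN, BLN, DGJ, DGL, EFJ, ELN, EMN, FJN, GJN, GMN

giving chain groups C_0 ≅ Z^10, C_1 ≅ Z^30, C_2 ≅ Z^20.

Boundary ∂_1: C_1 → C_0 maps an edge to its endpoints' difference, ∂[p,q] = q − p.
The resulting 10×30 matrix has rank 9, and its Smith normal form has invariant factors (1,1,1,1,1,1,1,1,1).

The boundary map ∂_2: C_2 → C_1 acts by ∂[p,q,r] = [q,r] − [p,r] + [p,q]. For instance
  ∂ADJ = DJ − AJ + AD,
  ∂AEL = EL − AL + AE.
As a 30×20 matrix over Z this has rank 20, with invariant factors (1,1,1,1,1,1,1,1,1,1,1,1,1,1,1,1,1,1,1,2).

Now H_k = ker ∂_k / im ∂_{k+1}, so:

  H_0: rank C_0 − rank ∂_1 = 10 − 9 = 1, and the invariant factors of ∂_1 are all 1, so H_0 ≅ Z.
  H_1: rank ker ∂_1 − rank ∂_2 = (30 − 9) − 20 = 1, and ∂_2 has invariant factor 2 > 1, so H_1 ≅ Z ⊕ Z/2Z.
  H_2: rank ker ∂_2 − rank ∂_3 = (20 − 20) − 0 = 0, and there is no ∂_3, so H_2 ≅ 0.

(K is a triangulation of the Klein bottle.)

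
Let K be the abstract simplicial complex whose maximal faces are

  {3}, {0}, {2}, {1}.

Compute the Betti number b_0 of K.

Fix the vertex order 0 < 1 < 2 < 3 and write every simplex with vertices in increasing order. Then dim K = 0 and the simplices of K are:

  0-simplices (4): [0], [1], [2], [3]

Hence C_0 ≅ Z^4.

Reading off H_k = ker ∂_k / im ∂_{k+1}:

  H_0: rank C_0 − rank ∂_1 = 4 − 0 = 4, and there is no ∂_1, so H_0 = Z^4.

Hence the Betti numbers are b_0 = 4.

b_0 = 4.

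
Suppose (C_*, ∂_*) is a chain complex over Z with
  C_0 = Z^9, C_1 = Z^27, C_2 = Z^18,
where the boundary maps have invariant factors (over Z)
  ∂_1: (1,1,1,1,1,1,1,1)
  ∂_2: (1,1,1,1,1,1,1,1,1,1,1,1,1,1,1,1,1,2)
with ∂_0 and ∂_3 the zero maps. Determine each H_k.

H_0: b_0 = 9 − 0 − 8 = 1; torsion from ∂_1 factors > 1: none. So H_0 = Z.
H_1: b_1 = 27 − 8 − 18 = 1; torsion from ∂_2 factors > 1: [2]. So H_1 = Z ⊕ Z/2.
H_2: b_2 = 18 − 18 − 0 = 0; torsion from ∂_3 factors > 1: none. So H_2 = 0.

H_0 = Z,  H_1 = Z ⊕ Z/2,  H_2 = 0.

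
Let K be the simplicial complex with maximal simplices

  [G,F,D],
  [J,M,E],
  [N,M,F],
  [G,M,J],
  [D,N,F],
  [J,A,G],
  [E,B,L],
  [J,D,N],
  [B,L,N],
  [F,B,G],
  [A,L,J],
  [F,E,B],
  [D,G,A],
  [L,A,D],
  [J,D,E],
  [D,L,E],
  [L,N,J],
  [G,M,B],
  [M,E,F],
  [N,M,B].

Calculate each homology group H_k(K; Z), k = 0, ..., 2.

H_0 = Z,  H_1 = Z ⊕ Z/2,  H_2 = 0.

We work with the vertex ordering A < B < D < E < F < G < J < L < M < N. The simplices of K, each written with vertices in increasing order, are:

  0-simplices (10): A, B, D, E, F, G, J, L, M, N
  1-simplices (30): AD, AG, AJ, AL, BE, BF, BG, BL, BM, BN, DE, DF, DG, DJ, DL, DN, EF, EJ, EL, EM, FG, FM, FN, GJ, GM, JL, JM, JN, LN, MN
  2-simplices (20): ADG, ADL, AGJ, AJL, BEF, BEL, BFG, BGM, BLN, BMN, DEJ, DEL, DFG, DFN, DJN, EFM, EJM, FMN, GJM, JLN

giving chain groups C_0 ≅ Z^10, C_1 ≅ Z^30, C_2 ≅ Z^20.

The boundary map ∂_1: C_1 → C_0 maps an edge to its endpoints' difference, ∂[p,q] = q − p. For instance
  ∂BG = G − B.
As a 10×30 matrix over Z this has rank 9, with invariant factors (1,1,1,1,1,1,1,1,1).

∂_2: C_2 → C_1 acts by ∂[p,q,r] = [q,r] − [p,r] + [p,q]. For instance
  ∂BFG = FG − BG + BF,
  ∂BEF = EF − BF + BE.
This gives a 30×20 integer matrix of rank 20; reducing to Smith normal form yields diagonal entries (1,1,1,1,1,1,1,1,1,1,1,1,1,1,1,1,1,1,1,2).

From H_k ≅ ker(∂_k) / im(∂_{k+1}) we obtain:

  H_0: rank C_0 − rank ∂_1 = 10 − 9 = 1, and the invariant factors of ∂_1 are all 1, so H_0 = Z.
  H_1: rank ker ∂_1 − rank ∂_2 = (30 − 9) − 20 = 1, and ∂_2 has invariant factor 2 > 1, so H_1 = Z ⊕ Z/2.
  H_2: rank ker ∂_2 − rank ∂_3 = (20 − 20) − 0 = 0, and there is no ∂_3, so H_2 = 0.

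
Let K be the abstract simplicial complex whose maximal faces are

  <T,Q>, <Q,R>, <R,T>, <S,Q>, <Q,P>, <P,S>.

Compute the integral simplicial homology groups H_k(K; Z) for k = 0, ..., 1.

H_0 ≅ Z,  H_1 ≅ Z^2.

Order the vertices as P < Q < R < S < T. Listing each simplex with vertices in this order, K has dimension 1 with simplices:

  0-simplices (5): P, Q, R, S, T
  1-simplices (6): PQ, PS, QR, QS, QT, RT

giving chain groups C_0 ≅ Z^5, C_1 ≅ Z^6.

Boundary ∂_1: C_1 → C_0 maps an edge to its endpoints' difference, ∂[p,q] = q − p. For instance
  ∂RT = T − R.
This gives a 5×6 integer matrix of rank 4; reducing to Smith normal form yields diagonal entries (1,1,1,1).

Reading off H_k = ker ∂_k / im ∂_{k+1}:

  H_0: rank C_0 − rank ∂_1 = 5 − 4 = 1, and the invariant factors of ∂_1 are all 1, so H_0 ≅ Z.
  H_1: rank ker ∂_1 − rank ∂_2 = (6 − 4) − 0 = 2, and there is no ∂_2, so H_1 ≅ Z^2.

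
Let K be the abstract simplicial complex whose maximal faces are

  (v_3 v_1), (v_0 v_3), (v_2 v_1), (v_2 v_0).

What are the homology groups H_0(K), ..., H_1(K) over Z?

H_0 ≅ Z,  H_1 ≅ Z.

Fix the vertex order v_0 < v_1 < v_2 < v_3 and write every simplex with vertices in increasing order. Then dim K = 1 and the simplices of K are:

  0-simplices (4): [v_0], [v_1], [v_2], [v_3]
  1-simplices (4): [v_0,v_2], [v_0,v_3], [v_1,v_2], [v_1,v_3]

so the chain groups are C_0 ≅ Z^4, C_1 ≅ Z^4.

The boundary map ∂_1: C_1 → C_0 maps an edge to its endpoints' difference, ∂[p,q] = q − p. For instance
  ∂[v_1,v_2] = [v_2] − [v_1].
The 4×4 boundary matrix has rank 3 and Smith normal form diag(1,1,1).

Computing H_k = (kernel of ∂_k) / (image of ∂_{k+1}):

  H_0: rank C_0 − rank ∂_1 = 4 − 3 = 1, and the invariant factors of ∂_1 are all 1, so H_0 = Z.
  H_1: rank ker ∂_1 − rank ∂_2 = (4 − 3) − 0 = 1, and there is no ∂_2, so H_1 = Z.

As a check, the Euler characteristic is 4 − 4 = 0, which agrees with 1 − 1 = 0.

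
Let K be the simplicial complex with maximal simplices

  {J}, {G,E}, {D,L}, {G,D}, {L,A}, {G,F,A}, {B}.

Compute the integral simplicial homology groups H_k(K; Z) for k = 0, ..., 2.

H_0 = Z^3,  H_1 = Z,  H_2 = 0.

Take the total order A < B < D < E < F < G < J < L on the vertex set. Then K (dimension 2) consists of the simplices:

  0-simplices (8): A, B, D, E, F, G, J, L
  1-simplices (7): AF, AG, AL, DG, DL, EG, FG
  2-simplices (1): AFG

so the chain groups are C_0 ≅ Z^8, C_1 ≅ Z^7, C_2 ≅ Z^1.

Boundary ∂_1: C_1 → C_0 maps an edge to its endpoints' difference, ∂[p,q] = q − p. For instance
  ∂EG = G − E.
The 8×7 boundary matrix has rank 5 and Smith normal form diag(1,1,1,1,1).

The boundary map ∂_2: C_2 → C_1 sends each 2-simplex [p,q,r] to [q,r] − [p,r] + [p,q]. For instance
  ∂AFG = FG − AG + AF.
As a 7×1 matrix over Z this has rank 1, with invariant factors (1).

Computing H_k = (kernel of ∂_k) / (image of ∂_{k+1}):

  H_0: rank C_0 − rank ∂_1 = 8 − 5 = 3, and the invariant factors of ∂_1 are all 1, so H_0 ≅ Z^3.
  H_1: rank ker ∂_1 − rank ∂_2 = (7 − 5) − 1 = 1, and the invariant factors of ∂_2 are all 1, so H_1 ≅ Z.
  H_2: rank ker ∂_2 − rank ∂_3 = (1 − 1) − 0 = 0, and there is no ∂_3, so H_2 ≅ 0.

As a check, the Euler characteristic is 8 − 7 + 1 = 2, which agrees with 3 − 1 + 0 = 2.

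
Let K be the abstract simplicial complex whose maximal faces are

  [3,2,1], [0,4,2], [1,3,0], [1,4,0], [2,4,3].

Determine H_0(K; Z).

Order the vertices as 0 < 1 < 2 < 3 < 4. Listing each simplex with vertices in this order, K has dimension 2 with simplices:

  0-simplices (5): [0], [1], [2], [3], [4]
  1-simplices (10): [0,1], [0,2], [0,3], [0,4], [1,2], [1,3], [1,4], [2,3], [2,4], [3,4]
  2-simplices (5): [0,1,3], [0,1,4], [0,2,4], [1,2,3], [2,3,4]

giving chain groups C_0 ≅ Z^5, C_1 ≅ Z^10, C_2 ≅ Z^5.

∂_1: C_1 → C_0 maps an edge to its endpoints' difference, ∂[p,q] = q − p. For instance
  ∂[1,3] = [3] − [1].
As a 5×10 matrix over Z this has rank 4, with invariant factors (1,1,1,1).

The boundary map ∂_2: C_2 → C_1 maps a triangle to the signed sum of its edges. For instance
  ∂[2,3,4] = [3,4] − [2,4] + [2,3],
  ∂[0,1,3] = [1,3] − [0,3] + [0,1].
As a 10×5 matrix over Z this has rank 5, with invariant factors (1,1,1,1,1).

Computing H_k = (kernel of ∂_k) / (image of ∂_{k+1}):

  H_0: rank C_0 − rank ∂_1 = 5 − 4 = 1, and the invariant factors of ∂_1 are all 1, so H_0 ≅ Z.

H_0 = Z.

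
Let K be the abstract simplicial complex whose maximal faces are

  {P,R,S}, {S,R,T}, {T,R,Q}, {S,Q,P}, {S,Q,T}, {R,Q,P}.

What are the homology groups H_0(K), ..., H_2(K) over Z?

H_0 ≅ Z,  H_1 = 0,  H_2 ≅ Z.

K has 5 vertices, 9 edges, 6 triangles.
rank ∂_0 = 0, rank ∂_1 = 4 ⇒ b_0 = 5 − 0 − 4 = 1; all invariant factors of ∂_1 are 1 so no torsion. So H_0 ≅ Z.
rank ∂_1 = 4, rank ∂_2 = 5 ⇒ b_1 = 9 − 4 − 5 = 0; all invariant factors of ∂_2 are 1 so no torsion. So H_1 ≅ 0.
rank ∂_2 = 5, rank ∂_3 = 0 ⇒ b_2 = 6 − 5 − 0 = 1. So H_2 ≅ Z.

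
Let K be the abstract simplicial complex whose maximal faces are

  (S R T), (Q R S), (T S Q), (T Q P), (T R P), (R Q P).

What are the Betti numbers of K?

b_0 = 1, b_1 = 0, b_2 = 1.

We work with the vertex ordering P < Q < R < S < T. The simplices of K, each written with vertices in increasing order, are:

  0-simplices (5): P, Q, R, S, T
  1-simplices (9): PQ, PR, PT, QR, QS, QT, RS, RT, ST
  2-simplices (6): PQR, PQT, PRT, QRS, QST, RST

Hence C_0 ≅ Z^5, C_1 ≅ Z^9, C_2 ≅ Z^6.

Boundary ∂_1: C_1 → C_0 sends each edge [p,q] (with p < q) to q − p.
This gives a 5×9 integer matrix of rank 4; reducing to Smith normal form yields diagonal entries (1,1,1,1).

Boundary ∂_2: C_2 → C_1 maps a triangle to the signed sum of its edges. For instance
  ∂PQT = QT − PT + PQ,
  ∂PQR = QR − PR + PQ.
The resulting 9×6 matrix has rank 5, and its Smith normal form has invariant factors (1,1,1,1,1).

From H_k ≅ ker(∂_k) / im(∂_{k+1}) we obtain:

  H_0: rank C_0 − rank ∂_1 = 5 − 4 = 1, and the invariant factors of ∂_1 are all 1, so H_0 ≅ Z.
  H_1: rank ker ∂_1 − rank ∂_2 = (9 − 4) − 5 = 0, and the invariant factors of ∂_2 are all 1, so H_1 ≅ 0.
  H_2: rank ker ∂_2 − rank ∂_3 = (6 − 5) − 0 = 1, and there is no ∂_3, so H_2 ≅ Z.

(K is a triangulation of the 2-sphere S^2.)

Hence the Betti numbers are b_0 = 1, b_1 = 0, b_2 = 1.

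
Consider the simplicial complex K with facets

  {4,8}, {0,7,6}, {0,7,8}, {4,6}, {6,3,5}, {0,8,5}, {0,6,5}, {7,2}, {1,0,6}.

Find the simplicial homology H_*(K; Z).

H_0 = Z,  H_1 = Z,  H_2 = 0.

Take the total order 0 < 1 < 2 < 3 < 4 < 5 < 6 < 7 < 8 on the vertex set. Then K (dimension 2) consists of the simplices:

  0-simplices (9): [0], [1], [2], [3], [4], [5], [6], [7], [8]
  1-simplices (15): [0,1], [0,5], [0,6], [0,7], [0,8], [1,6], [2,7], [3,5], [3,6], [4,6], [4,8], [5,6], [5,8], [6,7], [7,8]
  2-simplices (6): [0,1,6], [0,5,6], [0,5,8], [0,6,7], [0,7,8], [3,5,6]

so the chain groups are C_0 ≅ Z^9, C_1 ≅ Z^15, C_2 ≅ Z^6.

∂_1: C_1 → C_0 is given by ∂[p,q] = [q] − [p]. For instance
  ∂[5,8] = [8] − [5].
The resulting 9×15 matrix has rank 8, and its Smith normal form has invariant factors (1,1,1,1,1,1,1,1).

The boundary map ∂_2: C_2 → C_1 sends each 2-simplex [p,q,r] to [q,r] − [p,r] + [p,q]. For instance
  ∂[3,5,6] = [5,6] − [3,6] + [3,5],
  ∂[0,7,8] = [7,8] − [0,8] + [0,7].
This gives a 15×6 integer matrix of rank 6; reducing to Smith normal form yields diagonal entries (1,1,1,1,1,1).

From H_k ≅ ker(∂_k) / im(∂_{k+1}) we obtain:

  H_0: rank C_0 − rank ∂_1 = 9 − 8 = 1, and the invariant factors of ∂_1 are all 1, so H_0 ≅ Z.
  H_1: rank ker ∂_1 − rank ∂_2 = (15 − 8) − 6 = 1, and the invariant factors of ∂_2 are all 1, so H_1 ≅ Z.
  H_2: rank ker ∂_2 − rank ∂_3 = (6 − 6) − 0 = 0, and there is no ∂_3, so H_2 ≅ 0.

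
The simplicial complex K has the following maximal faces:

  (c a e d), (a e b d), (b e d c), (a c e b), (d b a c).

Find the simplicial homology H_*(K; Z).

H_0 ≅ Z,  H_1 = 0,  H_2 = 0,  H_3 ≅ Z.

We work with the vertex ordering a < b < c < d < e. The simplices of K, each written with vertices in increasing order, are:

  0-simplices (5): a, b, c, d, e
  1-simplices (10): ab, ac, ad, ae, bc, bd, be, cd, ce, de
  2-simplices (10): abc, abd, abe, acd, ace, ade, bcd, bce, bde, cde
  3-simplices (5): abcd, abce, abde, acde, bcde

giving chain groups C_0 ≅ Z^5, C_1 ≅ Z^10, C_2 ≅ Z^10, C_3 ≅ Z^5.

The boundary map ∂_1: C_1 → C_0 is given by ∂[p,q] = [q] − [p]. For instance
  ∂be = e − b.
As a 5×10 matrix over Z this has rank 4, with invariant factors (1,1,1,1).

The boundary map ∂_2: C_2 → C_1 sends each 2-simplex [p,q,r] to [q,r] − [p,r] + [p,q]. For instance
  ∂abd = bd − ad + ab,
  ∂abc = bc − ac + ab.
As a 10×10 matrix over Z this has rank 6, with invariant factors (1,1,1,1,1,1).

Boundary ∂_3: C_3 → C_2 sends each 3-simplex σ to the alternating sum Σ_i (−1)^i (σ with its i-th vertex removed). For instance
  ∂abcd = bcd − acd + abd − abc,
  ∂abde = bde − ade + abe − abd.
This gives a 10×5 integer matrix of rank 4; reducing to Smith normal form yields diagonal entries (1,1,1,1).

Reading off H_k = ker ∂_k / im ∂_{k+1}:

  H_0: rank C_0 − rank ∂_1 = 5 − 4 = 1, and the invariant factors of ∂_1 are all 1, so H_0 = Z.
  H_1: rank ker ∂_1 − rank ∂_2 = (10 − 4) − 6 = 0, and the invariant factors of ∂_2 are all 1, so H_1 = 0.
  H_2: rank ker ∂_2 − rank ∂_3 = (10 − 6) − 4 = 0, and the invariant factors of ∂_3 are all 1, so H_2 = 0.
  H_3: rank ker ∂_3 − rank ∂_4 = (5 − 4) − 0 = 1, and there is no ∂_4, so H_3 = Z.

As a check, the Euler characteristic is 5 − 10 + 10 − 5 = 0, which agrees with 1 − 0 + 0 − 1 = 0.
(K is a triangulation of the 3-sphere S^3.)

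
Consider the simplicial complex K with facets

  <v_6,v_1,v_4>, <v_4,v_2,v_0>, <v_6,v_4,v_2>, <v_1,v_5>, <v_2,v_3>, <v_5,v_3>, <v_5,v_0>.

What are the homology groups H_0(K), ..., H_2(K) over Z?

H_0 = Z,  H_1 = Z^2,  H_2 = 0.

Order the vertices as v_0 < v_1 < v_2 < v_3 < v_4 < v_5 < v_6. Listing each simplex with vertices in this order, K has dimension 2 with simplices:

  0-simplices (7): [v_0], [v_1], [v_2], [v_3], [v_4], [v_5], [v_6]
  1-simplices (11): [v_0,v_2], [v_0,v_4], [v_0,v_5], [v_1,v_4], [v_1,v_5], [v_1,v_6], [v_2,v_3], [v_2,v_4], [v_2,v_6], [v_3,v_5], [v_4,v_6]
  2-simplices (3): [v_0,v_2,v_4], [v_1,v_4,v_6], [v_2,v_4,v_6]

so the chain groups are C_0 ≅ Z^7, C_1 ≅ Z^11, C_2 ≅ Z^3.

Boundary ∂_1: C_1 → C_0 sends each edge [p,q] (with p < q) to q − p. For instance
  ∂[v_0,v_2] = [v_2] − [v_0].
The resulting 7×11 matrix has rank 6, and its Smith normal form has invariant factors (1,1,1,1,1,1).

Boundary ∂_2: C_2 → C_1 maps a triangle to the signed sum of its edges. For instance
  ∂[v_0,v_2,v_4] = [v_2,v_4] − [v_0,v_4] + [v_0,v_2],
  ∂[v_2,v_4,v_6] = [v_4,v_6] − [v_2,v_6] + [v_2,v_4].
The resulting 11×3 matrix has rank 3, and its Smith normal form has invariant factors (1,1,1).

Reading off H_k = ker ∂_k / im ∂_{k+1}:

  H_0: rank C_0 − rank ∂_1 = 7 − 6 = 1, and the invariant factors of ∂_1 are all 1, so H_0 = Z.
  H_1: rank ker ∂_1 − rank ∂_2 = (11 − 6) − 3 = 2, and the invariant factors of ∂_2 are all 1, so H_1 = Z^2.
  H_2: rank ker ∂_2 − rank ∂_3 = (3 − 3) − 0 = 0, and there is no ∂_3, so H_2 = 0.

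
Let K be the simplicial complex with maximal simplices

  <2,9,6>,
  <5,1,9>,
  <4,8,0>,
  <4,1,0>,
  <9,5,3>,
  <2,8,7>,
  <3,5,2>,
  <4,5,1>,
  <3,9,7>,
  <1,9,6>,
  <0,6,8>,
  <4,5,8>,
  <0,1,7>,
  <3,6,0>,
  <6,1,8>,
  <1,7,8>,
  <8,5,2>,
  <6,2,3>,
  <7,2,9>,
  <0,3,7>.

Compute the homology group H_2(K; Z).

We work with the vertex ordering 0 < 1 < 2 < 3 < 4 < 5 < 6 < 7 < 8 < 9. The simplices of K, each written with vertices in increasing order, are:

  0-simplices (10): [0], [1], [2], [3], [4], [5], [6], [7], [8], [9]
  1-simplices (30): (30 of them)
  2-simplices (20): (20 of them)

so the chain groups are C_0 ≅ Z^10, C_1 ≅ Z^30, C_2 ≅ Z^20.

The boundary map ∂_1: C_1 → C_0 is given by ∂[p,q] = [q] − [p].
The 10×30 boundary matrix has rank 9 and Smith normal form diag(1,1,1,1,1,1,1,1,1).

The boundary map ∂_2: C_2 → C_1 maps a triangle to the signed sum of its edges. For instance
  ∂[1,6,8] = [6,8] − [1,8] + [1,6],
  ∂[2,3,6] = [3,6] − [2,6] + [2,3].
The 30×20 boundary matrix has rank 20 and Smith normal form diag(1,1,1,1,1,1,1,1,1,1,1,1,1,1,1,1,1,1,1,2).

From H_k ≅ ker(∂_k) / im(∂_{k+1}) we obtain:

  H_2: rank ker ∂_2 − rank ∂_3 = (20 − 20) − 0 = 0, and there is no ∂_3, so H_2 = 0.

H_2 ≅ 0.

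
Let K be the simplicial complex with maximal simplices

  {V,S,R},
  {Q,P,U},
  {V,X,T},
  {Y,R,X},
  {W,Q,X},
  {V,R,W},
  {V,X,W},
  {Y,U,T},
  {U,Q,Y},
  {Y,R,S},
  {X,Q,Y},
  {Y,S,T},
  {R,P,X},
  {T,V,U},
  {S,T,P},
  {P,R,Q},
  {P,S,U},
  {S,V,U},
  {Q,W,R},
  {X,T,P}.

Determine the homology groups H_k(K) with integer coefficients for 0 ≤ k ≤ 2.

K has 10 vertices, 30 edges, 20 triangles.
rank ∂_0 = 0, rank ∂_1 = 9 ⇒ b_0 = 10 − 0 − 9 = 1; all invariant factors of ∂_1 are 1 so no torsion. So H_0 ≅ Z.
rank ∂_1 = 9, rank ∂_2 = 20 ⇒ b_1 = 30 − 9 − 20 = 1; ∂_2 has invariant factor(s) [2] giving torsion. So H_1 ≅ Z ⊕ Z/2Z.
rank ∂_2 = 20, rank ∂_3 = 0 ⇒ b_2 = 20 − 20 − 0 = 0. So H_2 ≅ 0.

H_0 = Z,  H_1 = Z ⊕ Z/2Z,  H_2 = 0.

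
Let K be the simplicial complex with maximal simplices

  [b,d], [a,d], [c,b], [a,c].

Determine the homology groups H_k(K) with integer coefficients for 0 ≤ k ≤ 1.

K has 4 vertices, 4 edges.
rank ∂_0 = 0, rank ∂_1 = 3 ⇒ b_0 = 4 − 0 − 3 = 1; all invariant factors of ∂_1 are 1 so no torsion. So H_0 ≅ Z.
rank ∂_1 = 3, rank ∂_2 = 0 ⇒ b_1 = 4 − 3 − 0 = 1. So H_1 ≅ Z.

H_0 ≅ Z,  H_1 ≅ Z.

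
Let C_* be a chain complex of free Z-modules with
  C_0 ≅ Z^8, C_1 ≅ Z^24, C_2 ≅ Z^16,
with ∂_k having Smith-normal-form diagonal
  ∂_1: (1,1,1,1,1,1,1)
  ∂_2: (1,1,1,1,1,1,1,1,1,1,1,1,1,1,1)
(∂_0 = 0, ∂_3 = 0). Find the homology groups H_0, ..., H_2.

H_0 ≅ Z,  H_1 ≅ Z^2,  H_2 ≅ Z.

H_0: b_0 = 8 − 0 − 7 = 1; torsion from ∂_1 factors > 1: none. So H_0 ≅ Z.
H_1: b_1 = 24 − 7 − 15 = 2; torsion from ∂_2 factors > 1: none. So H_1 ≅ Z^2.
H_2: b_2 = 16 − 15 − 0 = 1; torsion from ∂_3 factors > 1: none. So H_2 ≅ Z.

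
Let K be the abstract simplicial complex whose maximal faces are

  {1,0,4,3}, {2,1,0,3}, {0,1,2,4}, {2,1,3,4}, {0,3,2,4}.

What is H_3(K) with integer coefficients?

H_3 = Z.

Take the total order 0 < 1 < 2 < 3 < 4 on the vertex set. Then K (dimension 3) consists of the simplices:

  0-simplices (5): [0], [1], [2], [3], [4]
  1-simplices (10): [0,1], [0,2], [0,3], [0,4], [1,2], [1,3], [1,4], [2,3], [2,4], [3,4]
  2-simplices (10): [0,1,2], [0,1,3], [0,1,4], [0,2,3], [0,2,4], [0,3,4], [1,2,3], [1,2,4], [1,3,4], [2,3,4]
  3-simplices (5): [0,1,2,3], [0,1,2,4], [0,1,3,4], [0,2,3,4], [1,2,3,4]

so the chain groups are C_0 ≅ Z^5, C_1 ≅ Z^10, C_2 ≅ Z^10, C_3 ≅ Z^5.

Boundary ∂_1: C_1 → C_0 sends each edge [p,q] (with p < q) to q − p.
As a 5×10 matrix over Z this has rank 4, with invariant factors (1,1,1,1).

The boundary map ∂_2: C_2 → C_1 acts by ∂[p,q,r] = [q,r] − [p,r] + [p,q]. For instance
  ∂[1,3,4] = [3,4] − [1,4] + [1,3],
  ∂[0,1,3] = [1,3] − [0,3] + [0,1].
The 10×10 boundary matrix has rank 6 and Smith normal form diag(1,1,1,1,1,1).

The boundary map ∂_3: C_3 → C_2 sends each 3-simplex σ to the alternating sum Σ_i (−1)^i (σ with its i-th vertex removed). For instance
  ∂[0,1,3,4] = [1,3,4] − [0,3,4] + [0,1,4] − [0,1,3],
  ∂[0,2,3,4] = [2,3,4] − [0,3,4] + [0,2,4] − [0,2,3].
The 10×5 boundary matrix has rank 4 and Smith normal form diag(1,1,1,1).

Now H_k = ker ∂_k / im ∂_{k+1}, so:

  H_3: rank ker ∂_3 − rank ∂_4 = (5 − 4) − 0 = 1, and there is no ∂_4, so H_3 ≅ Z.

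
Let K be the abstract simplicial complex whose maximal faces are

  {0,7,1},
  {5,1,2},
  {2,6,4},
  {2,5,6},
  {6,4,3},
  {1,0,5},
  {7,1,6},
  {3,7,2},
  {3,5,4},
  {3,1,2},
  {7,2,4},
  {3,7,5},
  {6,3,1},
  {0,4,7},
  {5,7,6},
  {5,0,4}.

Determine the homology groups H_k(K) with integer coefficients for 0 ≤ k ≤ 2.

H_0 ≅ Z,  H_1 ≅ Z^2,  H_2 ≅ Z.

Fix the vertex order 0 < 1 < 2 < 3 < 4 < 5 < 6 < 7 and write every simplex with vertices in increasing order. Then dim K = 2 and the simplices of K are:

  0-simplices (8): [0], [1], [2], [3], [4], [5], [6], [7]
  1-simplices (24): (24 of them)
  2-simplices (16): [0,1,5], [0,1,7], [0,4,5], [0,4,7], [1,2,3], [1,2,5], [1,3,6], [1,6,7], [2,3,7], [2,4,6], [2,4,7], [2,5,6], [3,4,5], [3,4,6], [3,5,7], [5,6,7]

giving chain groups C_0 ≅ Z^8, C_1 ≅ Z^24, C_2 ≅ Z^16.

The boundary map ∂_1: C_1 → C_0 is given by ∂[p,q] = [q] − [p]. For instance
  ∂[2,4] = [4] − [2].
As a 8×24 matrix over Z this has rank 7, with invariant factors (1,1,1,1,1,1,1).

Boundary ∂_2: C_2 → C_1 acts by ∂[p,q,r] = [q,r] − [p,r] + [p,q]. For instance
  ∂[5,6,7] = [6,7] − [5,7] + [5,6],
  ∂[0,1,5] = [1,5] − [0,5] + [0,1].
The 24×16 boundary matrix has rank 15 and Smith normal form diag(1,1,1,1,1,1,1,1,1,1,1,1,1,1,1).

Computing H_k = (kernel of ∂_k) / (image of ∂_{k+1}):

  H_0: rank C_0 − rank ∂_1 = 8 − 7 = 1, and the invariant factors of ∂_1 are all 1, so H_0 = Z.
  H_1: rank ker ∂_1 − rank ∂_2 = (24 − 7) − 15 = 2, and the invariant factors of ∂_2 are all 1, so H_1 = Z^2.
  H_2: rank ker ∂_2 − rank ∂_3 = (16 − 15) − 0 = 1, and there is no ∂_3, so H_2 = Z.

As a check, the Euler characteristic is 8 − 24 + 16 = 0, which agrees with 1 − 2 + 1 = 0.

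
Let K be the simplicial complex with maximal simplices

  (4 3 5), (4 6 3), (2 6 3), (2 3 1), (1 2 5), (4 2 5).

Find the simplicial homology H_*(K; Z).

Take the total order 1 < 2 < 3 < 4 < 5 < 6 on the vertex set. Then K (dimension 2) consists of the simplices:

  0-simplices (6): [1], [2], [3], [4], [5], [6]
  1-simplices (12): [1,2], [1,3], [1,5], [2,3], [2,4], [2,5], [2,6], [3,4], [3,5], [3,6], [4,5], [4,6]
  2-simplices (6): [1,2,3], [1,2,5], [2,3,6], [2,4,5], [3,4,5], [3,4,6]

so the chain groups are C_0 ≅ Z^6, C_1 ≅ Z^12, C_2 ≅ Z^6.

The boundary map ∂_1: C_1 → C_0 sends each edge [p,q] (with p < q) to q − p. For instance
  ∂[4,5] = [5] − [4].
The 6×12 boundary matrix has rank 5 and Smith normal form diag(1,1,1,1,1).

∂_2: C_2 → C_1 acts by ∂[p,q,r] = [q,r] − [p,r] + [p,q]. For instance
  ∂[1,2,3] = [2,3] − [1,3] + [1,2],
  ∂[3,4,6] = [4,6] − [3,6] + [3,4].
As a 12×6 matrix over Z this has rank 6, with invariant factors (1,1,1,1,1,1).

Reading off H_k = ker ∂_k / im ∂_{k+1}:

  H_0: rank C_0 − rank ∂_1 = 6 − 5 = 1, and the invariant factors of ∂_1 are all 1, so H_0 = Z.
  H_1: rank ker ∂_1 − rank ∂_2 = (12 − 5) − 6 = 1, and the invariant factors of ∂_2 are all 1, so H_1 = Z.
  H_2: rank ker ∂_2 − rank ∂_3 = (6 − 6) − 0 = 0, and there is no ∂_3, so H_2 = 0.

H_0 = Z,  H_1 = Z,  H_2 = 0.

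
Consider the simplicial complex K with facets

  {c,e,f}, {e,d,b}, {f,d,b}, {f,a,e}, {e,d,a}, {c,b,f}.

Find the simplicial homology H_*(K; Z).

K has 6 vertices, 12 edges, 6 triangles.
rank ∂_0 = 0, rank ∂_1 = 5 ⇒ b_0 = 6 − 0 − 5 = 1; all invariant factors of ∂_1 are 1 so no torsion. So H_0 = Z.
rank ∂_1 = 5, rank ∂_2 = 6 ⇒ b_1 = 12 − 5 − 6 = 1; all invariant factors of ∂_2 are 1 so no torsion. So H_1 = Z.
rank ∂_2 = 6, rank ∂_3 = 0 ⇒ b_2 = 6 − 6 − 0 = 0. So H_2 = 0.

H_0 = Z,  H_1 = Z,  H_2 = 0.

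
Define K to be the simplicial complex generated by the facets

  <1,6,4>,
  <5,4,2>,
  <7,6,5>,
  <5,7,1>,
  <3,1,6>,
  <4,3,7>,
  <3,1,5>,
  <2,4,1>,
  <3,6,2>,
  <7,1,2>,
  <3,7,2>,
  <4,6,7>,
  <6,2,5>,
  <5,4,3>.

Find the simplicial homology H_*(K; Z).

H_0 ≅ Z,  H_1 ≅ Z^2,  H_2 ≅ Z.

Order the vertices as 1 < 2 < 3 < 4 < 5 < 6 < 7. Listing each simplex with vertices in this order, K has dimension 2 with simplices:

  0-simplices (7): [1], [2], [3], [4], [5], [6], [7]
  1-simplices (21): [1,2], [1,3], [1,4], [1,5], [1,6], [1,7], [2,3], [2,4], [2,5], [2,6], [2,7], [3,4], [3,5], [3,6], [3,7], [4,5], [4,6], [4,7], [5,6], [5,7], [6,7]
  2-simplices (14): [1,2,4], [1,2,7], [1,3,5], [1,3,6], [1,4,6], [1,5,7], [2,3,6], [2,3,7], [2,4,5], [2,5,6], [3,4,5], [3,4,7], [4,6,7], [5,6,7]

giving chain groups C_0 ≅ Z^7, C_1 ≅ Z^21, C_2 ≅ Z^14.

The boundary map ∂_1: C_1 → C_0 sends each edge [p,q] (with p < q) to q − p. For instance
  ∂[3,4] = [4] − [3].
This gives a 7×21 integer matrix of rank 6; reducing to Smith normal form yields diagonal entries (1,1,1,1,1,1).

Boundary ∂_2: C_2 → C_1 acts by ∂[p,q,r] = [q,r] − [p,r] + [p,q]. For instance
  ∂[1,4,6] = [4,6] − [1,6] + [1,4],
  ∂[2,3,7] = [3,7] − [2,7] + [2,3].
The resulting 21×14 matrix has rank 13, and its Smith normal form has invariant factors (1,1,1,1,1,1,1,1,1,1,1,1,1).

From H_k ≅ ker(∂_k) / im(∂_{k+1}) we obtain:

  H_0: rank C_0 − rank ∂_1 = 7 − 6 = 1, and the invariant factors of ∂_1 are all 1, so H_0 ≅ Z.
  H_1: rank ker ∂_1 − rank ∂_2 = (21 − 6) − 13 = 2, and the invariant factors of ∂_2 are all 1, so H_1 ≅ Z^2.
  H_2: rank ker ∂_2 − rank ∂_3 = (14 − 13) − 0 = 1, and there is no ∂_3, so H_2 ≅ Z.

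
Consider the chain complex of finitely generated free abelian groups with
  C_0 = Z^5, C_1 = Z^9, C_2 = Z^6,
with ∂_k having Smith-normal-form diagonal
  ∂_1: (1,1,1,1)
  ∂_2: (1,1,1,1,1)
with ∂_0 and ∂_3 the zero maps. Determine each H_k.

H_0: b_0 = 5 − 0 − 4 = 1; torsion from ∂_1 factors > 1: none. So H_0 ≅ Z.
H_1: b_1 = 9 − 4 − 5 = 0; torsion from ∂_2 factors > 1: none. So H_1 ≅ 0.
H_2: b_2 = 6 − 5 − 0 = 1; torsion from ∂_3 factors > 1: none. So H_2 ≅ Z.

H_0 ≅ Z,  H_1 = 0,  H_2 ≅ Z.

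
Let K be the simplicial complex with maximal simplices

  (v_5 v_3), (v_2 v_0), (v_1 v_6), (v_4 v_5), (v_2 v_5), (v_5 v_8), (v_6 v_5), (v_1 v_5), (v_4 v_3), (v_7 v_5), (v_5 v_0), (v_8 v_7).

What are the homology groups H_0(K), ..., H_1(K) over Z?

Take the total order v_0 < v_1 < v_2 < v_3 < v_4 < v_5 < v_6 < v_7 < v_8 on the vertex set. Then K (dimension 1) consists of the simplices:

  0-simplices (9): [v_0], [v_1], [v_2], [v_3], [v_4], [v_5], [v_6], [v_7], [v_8]
  1-simplices (12): [v_0,v_2], [v_0,v_5], [v_1,v_5], [v_1,v_6], [v_2,v_5], [v_3,v_4], [v_3,v_5], [v_4,v_5], [v_5,v_6], [v_5,v_7], [v_5,v_8], [v_7,v_8]

so the chain groups are C_0 ≅ Z^9, C_1 ≅ Z^12.

The boundary map ∂_1: C_1 → C_0 maps an edge to its endpoints' difference, ∂[p,q] = q − p.
The 9×12 boundary matrix has rank 8 and Smith normal form diag(1,1,1,1,1,1,1,1).

Now H_k = ker ∂_k / im ∂_{k+1}, so:

  H_0: rank C_0 − rank ∂_1 = 9 − 8 = 1, and the invariant factors of ∂_1 are all 1, so H_0 ≅ Z.
  H_1: rank ker ∂_1 − rank ∂_2 = (12 − 8) − 0 = 4, and there is no ∂_2, so H_1 ≅ Z^4.

H_0 ≅ Z,  H_1 ≅ Z^4.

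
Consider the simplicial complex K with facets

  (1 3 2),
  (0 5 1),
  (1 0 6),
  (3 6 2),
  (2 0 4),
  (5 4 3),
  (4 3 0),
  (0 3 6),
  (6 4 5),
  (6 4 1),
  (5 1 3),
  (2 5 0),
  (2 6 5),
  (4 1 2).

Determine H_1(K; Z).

H_1 ≅ Z^2.

Order the vertices as 0 < 1 < 2 < 3 < 4 < 5 < 6. Listing each simplex with vertices in this order, K has dimension 2 with simplices:

  0-simplices (7): [0], [1], [2], [3], [4], [5], [6]
  1-simplices (21): [0,1], [0,2], [0,3], [0,4], [0,5], [0,6], [1,2], [1,3], [1,4], [1,5], [1,6], [2,3], [2,4], [2,5], [2,6], [3,4], [3,5], [3,6], [4,5], [4,6], [5,6]
  2-simplices (14): [0,1,5], [0,1,6], [0,2,4], [0,2,5], [0,3,4], [0,3,6], [1,2,3], [1,2,4], [1,3,5], [1,4,6], [2,3,6], [2,5,6], [3,4,5], [4,5,6]

so the chain groups are C_0 ≅ Z^7, C_1 ≅ Z^21, C_2 ≅ Z^14.

Boundary ∂_1: C_1 → C_0 maps an edge to its endpoints' difference, ∂[p,q] = q − p.
This gives a 7×21 integer matrix of rank 6; reducing to Smith normal form yields diagonal entries (1,1,1,1,1,1).

∂_2: C_2 → C_1 maps a triangle to the signed sum of its edges. For instance
  ∂[0,2,4] = [2,4] − [0,4] + [0,2],
  ∂[0,3,6] = [3,6] − [0,6] + [0,3].
The 21×14 boundary matrix has rank 13 and Smith normal form diag(1,1,1,1,1,1,1,1,1,1,1,1,1).

Reading off H_k = ker ∂_k / im ∂_{k+1}:

  H_1: rank ker ∂_1 − rank ∂_2 = (21 − 6) − 13 = 2, and the invariant factors of ∂_2 are all 1, so H_1 ≅ Z^2.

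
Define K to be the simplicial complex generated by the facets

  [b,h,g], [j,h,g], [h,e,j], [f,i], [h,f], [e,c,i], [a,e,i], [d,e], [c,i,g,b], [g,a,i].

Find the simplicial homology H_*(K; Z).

Take the total order a < b < c < d < e < f < g < h < i < j on the vertex set. Then K (dimension 3) consists of the simplices:

  0-simplices (10): a, b, c, d, e, f, g, h, i, j
  1-simplices (20): ae, ag, ai, bc, bg, bh, bi, ce, cg, ci, de, eh, ei, ej, fh, fi, gh, gi, gj, hj
  2-simplices (10): aei, agi, bcg, bci, bgh, bgi, cei, cgi, ehj, ghj
  3-simplices (1): bcgi

giving chain groups C_0 ≅ Z^10, C_1 ≅ Z^20, C_2 ≅ Z^10, C_3 ≅ Z^1.

The boundary map ∂_1: C_1 → C_0 sends each edge [p,q] (with p < q) to q − p.
The 10×20 boundary matrix has rank 9 and Smith normal form diag(1,1,1,1,1,1,1,1,1).

Boundary ∂_2: C_2 → C_1 acts by ∂[p,q,r] = [q,r] − [p,r] + [p,q]. For instance
  ∂ehj = hj − ej + eh,
  ∂bgh = gh − bh + bg.
The 20×10 boundary matrix has rank 9 and Smith normal form diag(1,1,1,1,1,1,1,1,1).

∂_3: C_3 → C_2 sends each 3-simplex σ to the alternating sum Σ_i (−1)^i (σ with its i-th vertex removed). For instance
  ∂bcgi = cgi − bgi + bci − bcg.
This gives a 10×1 integer matrix of rank 1; reducing to Smith normal form yields diagonal entries (1).

Computing H_k = (kernel of ∂_k) / (image of ∂_{k+1}):

  H_0: rank C_0 − rank ∂_1 = 10 − 9 = 1, and the invariant factors of ∂_1 are all 1, so H_0 = Z.
  H_1: rank ker ∂_1 − rank ∂_2 = (20 − 9) − 9 = 2, and the invariant factors of ∂_2 are all 1, so H_1 = Z^2.
  H_2: rank ker ∂_2 − rank ∂_3 = (10 − 9) − 1 = 0, and the invariant factors of ∂_3 are all 1, so H_2 = 0.
  H_3: rank ker ∂_3 − rank ∂_4 = (1 − 1) − 0 = 0, and there is no ∂_4, so H_3 = 0.

H_0 ≅ Z,  H_1 ≅ Z^2,  H_2 = 0,  H_3 = 0.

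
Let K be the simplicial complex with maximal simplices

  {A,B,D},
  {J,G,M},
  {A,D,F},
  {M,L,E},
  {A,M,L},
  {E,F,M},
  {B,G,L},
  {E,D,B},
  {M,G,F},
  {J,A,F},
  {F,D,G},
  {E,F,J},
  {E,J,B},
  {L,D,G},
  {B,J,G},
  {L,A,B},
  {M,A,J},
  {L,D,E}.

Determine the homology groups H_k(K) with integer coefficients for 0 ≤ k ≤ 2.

K has 9 vertices, 27 edges, 18 triangles.
rank ∂_0 = 0, rank ∂_1 = 8 ⇒ b_0 = 9 − 0 − 8 = 1; all invariant factors of ∂_1 are 1 so no torsion. So H_0 ≅ Z.
rank ∂_1 = 8, rank ∂_2 = 18 ⇒ b_1 = 27 − 8 − 18 = 1; ∂_2 has invariant factor(s) [2] giving torsion. So H_1 ≅ Z ⊕ Z/2.
rank ∂_2 = 18, rank ∂_3 = 0 ⇒ b_2 = 18 − 18 − 0 = 0. So H_2 ≅ 0.

H_0 ≅ Z,  H_1 ≅ Z ⊕ Z/2,  H_2 = 0.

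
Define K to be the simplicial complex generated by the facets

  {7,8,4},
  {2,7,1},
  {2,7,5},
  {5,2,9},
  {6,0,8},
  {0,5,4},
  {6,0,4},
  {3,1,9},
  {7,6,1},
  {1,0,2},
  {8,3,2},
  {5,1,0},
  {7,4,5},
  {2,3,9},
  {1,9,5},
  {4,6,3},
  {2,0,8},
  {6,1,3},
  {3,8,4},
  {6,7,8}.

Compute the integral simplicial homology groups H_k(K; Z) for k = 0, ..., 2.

Order the vertices as 0 < 1 < 2 < 3 < 4 < 5 < 6 < 7 < 8 < 9. Listing each simplex with vertices in this order, K has dimension 2 with simplices:

  0-simplices (10): [0], [1], [2], [3], [4], [5], [6], [7], [8], [9]
  1-simplices (30): (30 of them)
  2-simplices (20): (20 of them)

so the chain groups are C_0 ≅ Z^10, C_1 ≅ Z^30, C_2 ≅ Z^20.

The boundary map ∂_1: C_1 → C_0 sends each edge [p,q] (with p < q) to q − p.
As a 10×30 matrix over Z this has rank 9, with invariant factors (1,1,1,1,1,1,1,1,1).

∂_2: C_2 → C_1 acts by ∂[p,q,r] = [q,r] − [p,r] + [p,q]. For instance
  ∂[0,6,8] = [6,8] − [0,8] + [0,6],
  ∂[1,2,7] = [2,7] − [1,7] + [1,2].
The 30×20 boundary matrix has rank 20 and Smith normal form diag(1,1,1,1,1,1,1,1,1,1,1,1,1,1,1,1,1,1,1,2).

Now H_k = ker ∂_k / im ∂_{k+1}, so:

  H_0: rank C_0 − rank ∂_1 = 10 − 9 = 1, and the invariant factors of ∂_1 are all 1, so H_0 ≅ Z.
  H_1: rank ker ∂_1 − rank ∂_2 = (30 − 9) − 20 = 1, and ∂_2 has invariant factor 2 > 1, so H_1 ≅ Z ⊕ Z/2Z.
  H_2: rank ker ∂_2 − rank ∂_3 = (20 − 20) − 0 = 0, and there is no ∂_3, so H_2 ≅ 0.

H_0 ≅ Z,  H_1 ≅ Z ⊕ Z/2Z,  H_2 = 0.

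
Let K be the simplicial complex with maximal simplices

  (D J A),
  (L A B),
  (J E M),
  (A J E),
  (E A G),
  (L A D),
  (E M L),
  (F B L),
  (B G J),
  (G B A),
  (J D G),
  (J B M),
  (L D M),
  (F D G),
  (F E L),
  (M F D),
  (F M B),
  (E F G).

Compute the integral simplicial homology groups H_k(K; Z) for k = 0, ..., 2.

K has 9 vertices, 27 edges, 18 triangles.
rank ∂_0 = 0, rank ∂_1 = 8 ⇒ b_0 = 9 − 0 − 8 = 1; all invariant factors of ∂_1 are 1 so no torsion. So H_0 ≅ Z.
rank ∂_1 = 8, rank ∂_2 = 18 ⇒ b_1 = 27 − 8 − 18 = 1; ∂_2 has invariant factor(s) [2] giving torsion. So H_1 ≅ Z × Z/2.
rank ∂_2 = 18, rank ∂_3 = 0 ⇒ b_2 = 18 − 18 − 0 = 0. So H_2 ≅ 0.

H_0 = Z,  H_1 = Z × Z/2,  H_2 = 0.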